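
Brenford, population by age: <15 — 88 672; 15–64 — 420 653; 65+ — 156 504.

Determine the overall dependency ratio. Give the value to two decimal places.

Total dependency ratio: 58.28

Total dependency ratio = (88 672 + 156 504) / 420 653 × 100 = 245 176 / 420 653 × 100 = 58.28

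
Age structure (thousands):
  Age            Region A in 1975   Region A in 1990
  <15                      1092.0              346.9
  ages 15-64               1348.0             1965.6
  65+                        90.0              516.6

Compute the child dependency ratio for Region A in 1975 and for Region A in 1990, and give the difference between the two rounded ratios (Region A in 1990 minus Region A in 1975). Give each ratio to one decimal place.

Region A in 1975: 81.0
Region A in 1990: 17.6
Difference: -63.4

Region A in 1975: 1092.0 / 1348.0 × 100 = 81.0
Region A in 1990: 346.9 / 1965.6 × 100 = 17.6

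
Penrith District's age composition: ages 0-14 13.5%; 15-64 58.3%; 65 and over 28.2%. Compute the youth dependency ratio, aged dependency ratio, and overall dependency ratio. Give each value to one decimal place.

Youth dependency ratio: 23.2
Old-age dependency ratio: 48.4
Total dependency ratio: 71.5

Youth dependency ratio = 13.5 / 58.3 × 100 = 23.2
Old-age dependency ratio = 28.2 / 58.3 × 100 = 48.4
Total dependency ratio = (13.5 + 28.2) / 58.3 × 100 = 41.7 / 58.3 × 100 = 71.5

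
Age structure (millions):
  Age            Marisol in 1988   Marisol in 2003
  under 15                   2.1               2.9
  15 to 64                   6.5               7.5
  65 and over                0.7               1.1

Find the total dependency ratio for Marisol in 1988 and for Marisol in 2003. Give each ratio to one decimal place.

Marisol in 1988: 43.1
Marisol in 2003: 53.3

Marisol in 1988: (2.1 + 0.7) / 6.5 × 100 = 2.8 / 6.5 × 100 = 43.1
Marisol in 2003: (2.9 + 1.1) / 7.5 × 100 = 4.0 / 7.5 × 100 = 53.3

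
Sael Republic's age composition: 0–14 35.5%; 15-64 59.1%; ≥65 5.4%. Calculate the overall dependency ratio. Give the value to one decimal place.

Total dependency ratio: 69.2

Total dependency ratio = (35.5 + 5.4) / 59.1 × 100 = 40.9 / 59.1 × 100 = 69.2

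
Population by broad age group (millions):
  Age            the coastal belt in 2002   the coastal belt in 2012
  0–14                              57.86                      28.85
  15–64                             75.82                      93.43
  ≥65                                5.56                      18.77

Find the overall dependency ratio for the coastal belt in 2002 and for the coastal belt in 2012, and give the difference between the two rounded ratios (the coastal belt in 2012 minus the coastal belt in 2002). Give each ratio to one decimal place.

the coastal belt in 2002: 83.6
the coastal belt in 2012: 51.0
Difference: -32.6

the coastal belt in 2002: (57.86 + 5.56) / 75.82 × 100 = 63.42 / 75.82 × 100 = 83.6
the coastal belt in 2012: (28.85 + 18.77) / 93.43 × 100 = 47.62 / 93.43 × 100 = 51.0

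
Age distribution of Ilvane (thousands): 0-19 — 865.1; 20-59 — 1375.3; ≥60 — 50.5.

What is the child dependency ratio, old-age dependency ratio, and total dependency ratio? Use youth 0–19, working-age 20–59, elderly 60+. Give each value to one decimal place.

Youth dependency ratio = 865.1 / 1375.3 × 100 = 62.9
Old-age dependency ratio = 50.5 / 1375.3 × 100 = 3.7
Total dependency ratio = (865.1 + 50.5) / 1375.3 × 100 = 915.6 / 1375.3 × 100 = 66.6

Youth dependency ratio: 62.9
Old-age dependency ratio: 3.7
Total dependency ratio: 66.6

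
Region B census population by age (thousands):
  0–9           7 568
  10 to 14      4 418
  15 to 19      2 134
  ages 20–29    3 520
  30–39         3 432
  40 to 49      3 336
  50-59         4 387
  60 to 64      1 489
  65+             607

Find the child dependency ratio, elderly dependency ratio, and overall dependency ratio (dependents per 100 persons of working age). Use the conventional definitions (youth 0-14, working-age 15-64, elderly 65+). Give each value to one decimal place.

0–14: 7 568 + 4 418 = 11 986
15–64: 2 134 + 3 520 + 3 432 + 3 336 + 4 387 + 1 489 = 18 298
65+: 607
Youth dependency ratio = 11 986 / 18 298 × 100 = 65.5
Old-age dependency ratio = 607 / 18 298 × 100 = 3.3
Total dependency ratio = (11 986 + 607) / 18 298 × 100 = 12 593 / 18 298 × 100 = 68.8

Youth dependency ratio: 65.5
Old-age dependency ratio: 3.3
Total dependency ratio: 68.8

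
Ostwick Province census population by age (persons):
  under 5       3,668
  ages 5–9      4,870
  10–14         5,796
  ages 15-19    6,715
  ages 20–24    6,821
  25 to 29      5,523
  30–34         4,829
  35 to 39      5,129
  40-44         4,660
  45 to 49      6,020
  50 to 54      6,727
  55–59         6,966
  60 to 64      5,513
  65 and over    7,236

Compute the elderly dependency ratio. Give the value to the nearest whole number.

Old-age dependency ratio: 12

0–14: 3,668 + 4,870 + 5,796 = 14,334
15–64: 6,715 + 6,821 + 5,523 + 4,829 + 5,129 + 4,660 + 6,020 + 6,727 + 6,966 + 5,513 = 58,903
65+: 7,236
Old-age dependency ratio = 7,236 / 58,903 × 100 = 12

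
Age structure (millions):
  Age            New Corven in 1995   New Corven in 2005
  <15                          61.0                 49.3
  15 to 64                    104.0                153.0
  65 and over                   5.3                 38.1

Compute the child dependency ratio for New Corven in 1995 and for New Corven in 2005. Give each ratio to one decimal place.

New Corven in 1995: 58.7
New Corven in 2005: 32.2

New Corven in 1995: 61.0 / 104.0 × 100 = 58.7
New Corven in 2005: 49.3 / 153.0 × 100 = 32.2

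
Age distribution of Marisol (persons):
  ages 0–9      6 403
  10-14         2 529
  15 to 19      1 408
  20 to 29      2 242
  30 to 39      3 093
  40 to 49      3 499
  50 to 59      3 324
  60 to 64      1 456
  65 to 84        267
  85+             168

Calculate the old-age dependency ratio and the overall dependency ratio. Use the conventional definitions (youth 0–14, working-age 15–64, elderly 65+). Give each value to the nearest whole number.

Old-age dependency ratio: 3
Total dependency ratio: 62

0–14: 6 403 + 2 529 = 8 932
15–64: 1 408 + 2 242 + 3 093 + 3 499 + 3 324 + 1 456 = 15 022
65+: 267 + 168 = 435
Old-age dependency ratio = 435 / 15 022 × 100 = 3
Total dependency ratio = (8 932 + 435) / 15 022 × 100 = 9 367 / 15 022 × 100 = 62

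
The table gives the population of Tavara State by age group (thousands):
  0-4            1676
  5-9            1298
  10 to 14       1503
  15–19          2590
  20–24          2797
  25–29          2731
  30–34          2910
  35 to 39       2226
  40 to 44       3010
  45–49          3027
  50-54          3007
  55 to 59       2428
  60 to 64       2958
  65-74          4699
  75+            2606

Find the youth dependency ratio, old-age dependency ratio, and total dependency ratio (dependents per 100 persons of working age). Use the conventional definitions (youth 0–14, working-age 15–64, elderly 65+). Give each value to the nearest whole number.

0–14: 1676 + 1298 + 1503 = 4477
15–64: 2590 + 2797 + 2731 + 2910 + 2226 + 3010 + 3027 + 3007 + 2428 + 2958 = 27684
65+: 4699 + 2606 = 7305
Youth dependency ratio = 4477 / 27684 × 100 = 16
Old-age dependency ratio = 7305 / 27684 × 100 = 26
Total dependency ratio = (4477 + 7305) / 27684 × 100 = 11782 / 27684 × 100 = 43

Youth dependency ratio: 16
Old-age dependency ratio: 26
Total dependency ratio: 43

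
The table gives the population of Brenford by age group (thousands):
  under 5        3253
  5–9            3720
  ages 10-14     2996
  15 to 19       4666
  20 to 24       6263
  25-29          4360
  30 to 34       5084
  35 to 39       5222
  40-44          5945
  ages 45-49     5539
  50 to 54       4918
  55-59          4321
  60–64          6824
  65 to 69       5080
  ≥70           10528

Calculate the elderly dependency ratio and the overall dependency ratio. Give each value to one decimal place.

Old-age dependency ratio: 29.4
Total dependency ratio: 48.1

0–14: 3253 + 3720 + 2996 = 9969
15–64: 4666 + 6263 + 4360 + 5084 + 5222 + 5945 + 5539 + 4918 + 4321 + 6824 = 53142
65+: 5080 + 10528 = 15608
Old-age dependency ratio = 15608 / 53142 × 100 = 29.4
Total dependency ratio = (9969 + 15608) / 53142 × 100 = 25577 / 53142 × 100 = 48.1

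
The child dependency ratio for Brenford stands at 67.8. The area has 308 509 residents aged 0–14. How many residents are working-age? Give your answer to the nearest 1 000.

Working-age: 455 000

Youth dependency ratio = youth / working-age × 100
67.8 = 308 509 / W × 100
⇒ 455 000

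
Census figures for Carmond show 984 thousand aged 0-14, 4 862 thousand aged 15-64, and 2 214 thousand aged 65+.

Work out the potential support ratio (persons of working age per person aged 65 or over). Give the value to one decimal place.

Potential support ratio: 2.2

Potential support ratio = 4 862 / 2 214 = 2.2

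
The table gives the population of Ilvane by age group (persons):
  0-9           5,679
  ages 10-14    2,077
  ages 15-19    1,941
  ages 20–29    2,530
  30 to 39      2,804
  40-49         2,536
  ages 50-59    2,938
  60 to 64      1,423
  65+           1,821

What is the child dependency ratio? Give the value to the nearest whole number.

0–14: 5,679 + 2,077 = 7,756
15–64: 1,941 + 2,530 + 2,804 + 2,536 + 2,938 + 1,423 = 14,172
65+: 1,821
Youth dependency ratio = 7,756 / 14,172 × 100 = 55

Youth dependency ratio: 55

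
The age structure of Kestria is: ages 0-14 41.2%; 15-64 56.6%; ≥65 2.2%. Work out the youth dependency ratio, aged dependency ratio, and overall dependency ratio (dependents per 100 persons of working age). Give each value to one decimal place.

Youth dependency ratio = 41.2 / 56.6 × 100 = 72.8
Old-age dependency ratio = 2.2 / 56.6 × 100 = 3.9
Total dependency ratio = (41.2 + 2.2) / 56.6 × 100 = 43.4 / 56.6 × 100 = 76.7

Youth dependency ratio: 72.8
Old-age dependency ratio: 3.9
Total dependency ratio: 76.7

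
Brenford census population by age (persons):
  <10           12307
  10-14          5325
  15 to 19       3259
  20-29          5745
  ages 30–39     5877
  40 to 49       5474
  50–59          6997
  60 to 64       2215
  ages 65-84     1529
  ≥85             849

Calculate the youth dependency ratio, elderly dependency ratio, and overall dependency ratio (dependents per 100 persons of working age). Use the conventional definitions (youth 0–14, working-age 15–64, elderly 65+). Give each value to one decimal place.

0–14: 12307 + 5325 = 17632
15–64: 3259 + 5745 + 5877 + 5474 + 6997 + 2215 = 29567
65+: 1529 + 849 = 2378
Youth dependency ratio = 17632 / 29567 × 100 = 59.6
Old-age dependency ratio = 2378 / 29567 × 100 = 8.0
Total dependency ratio = (17632 + 2378) / 29567 × 100 = 20010 / 29567 × 100 = 67.7

Youth dependency ratio: 59.6
Old-age dependency ratio: 8.0
Total dependency ratio: 67.7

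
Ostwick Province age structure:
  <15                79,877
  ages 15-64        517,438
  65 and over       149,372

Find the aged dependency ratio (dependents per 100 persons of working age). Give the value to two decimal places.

Old-age dependency ratio: 28.87

Old-age dependency ratio = 149,372 / 517,438 × 100 = 28.87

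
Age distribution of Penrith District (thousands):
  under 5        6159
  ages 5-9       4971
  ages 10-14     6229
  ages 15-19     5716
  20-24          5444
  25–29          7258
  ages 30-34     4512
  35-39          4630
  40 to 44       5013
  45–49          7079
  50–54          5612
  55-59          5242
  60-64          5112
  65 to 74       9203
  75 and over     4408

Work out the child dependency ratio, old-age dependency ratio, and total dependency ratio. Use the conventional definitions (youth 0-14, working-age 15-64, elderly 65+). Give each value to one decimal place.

Youth dependency ratio: 31.2
Old-age dependency ratio: 24.5
Total dependency ratio: 55.7

0–14: 6159 + 4971 + 6229 = 17359
15–64: 5716 + 5444 + 7258 + 4512 + 4630 + 5013 + 7079 + 5612 + 5242 + 5112 = 55618
65+: 9203 + 4408 = 13611
Youth dependency ratio = 17359 / 55618 × 100 = 31.2
Old-age dependency ratio = 13611 / 55618 × 100 = 24.5
Total dependency ratio = (17359 + 13611) / 55618 × 100 = 30970 / 55618 × 100 = 55.7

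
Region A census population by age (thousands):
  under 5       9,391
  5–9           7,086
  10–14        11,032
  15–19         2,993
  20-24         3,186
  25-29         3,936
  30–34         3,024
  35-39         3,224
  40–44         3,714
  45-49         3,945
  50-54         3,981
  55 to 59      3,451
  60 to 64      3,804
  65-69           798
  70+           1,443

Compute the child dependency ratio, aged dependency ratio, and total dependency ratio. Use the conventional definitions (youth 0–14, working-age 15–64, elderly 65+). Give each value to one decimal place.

Youth dependency ratio: 78.0
Old-age dependency ratio: 6.4
Total dependency ratio: 84.4

0–14: 9,391 + 7,086 + 11,032 = 27,509
15–64: 2,993 + 3,186 + 3,936 + 3,024 + 3,224 + 3,714 + 3,945 + 3,981 + 3,451 + 3,804 = 35,258
65+: 798 + 1,443 = 2,241
Youth dependency ratio = 27,509 / 35,258 × 100 = 78.0
Old-age dependency ratio = 2,241 / 35,258 × 100 = 6.4
Total dependency ratio = (27,509 + 2,241) / 35,258 × 100 = 29,750 / 35,258 × 100 = 84.4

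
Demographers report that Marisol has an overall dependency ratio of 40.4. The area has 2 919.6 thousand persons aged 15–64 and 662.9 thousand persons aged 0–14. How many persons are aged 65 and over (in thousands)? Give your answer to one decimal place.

Aged 65 and over: 516.6

Total dependency ratio = (youth + elderly) / working-age × 100
40.4 = (662.9 + E) / 2 919.6 × 100
⇒ 516.6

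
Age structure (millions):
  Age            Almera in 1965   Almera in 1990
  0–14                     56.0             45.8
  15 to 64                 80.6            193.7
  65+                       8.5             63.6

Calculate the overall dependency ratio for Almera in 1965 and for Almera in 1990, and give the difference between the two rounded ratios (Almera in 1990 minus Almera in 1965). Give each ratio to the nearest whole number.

Almera in 1965: (56.0 + 8.5) / 80.6 × 100 = 64.5 / 80.6 × 100 = 80
Almera in 1990: (45.8 + 63.6) / 193.7 × 100 = 109.4 / 193.7 × 100 = 56

Almera in 1965: 80
Almera in 1990: 56
Difference: -24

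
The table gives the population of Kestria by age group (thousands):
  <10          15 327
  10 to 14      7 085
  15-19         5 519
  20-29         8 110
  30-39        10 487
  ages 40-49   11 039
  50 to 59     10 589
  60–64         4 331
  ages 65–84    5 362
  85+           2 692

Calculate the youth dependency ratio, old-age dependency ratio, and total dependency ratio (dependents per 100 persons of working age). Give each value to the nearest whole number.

0–14: 15 327 + 7 085 = 22 412
15–64: 5 519 + 8 110 + 10 487 + 11 039 + 10 589 + 4 331 = 50 075
65+: 5 362 + 2 692 = 8 054
Youth dependency ratio = 22 412 / 50 075 × 100 = 45
Old-age dependency ratio = 8 054 / 50 075 × 100 = 16
Total dependency ratio = (22 412 + 8 054) / 50 075 × 100 = 30 466 / 50 075 × 100 = 61

Youth dependency ratio: 45
Old-age dependency ratio: 16
Total dependency ratio: 61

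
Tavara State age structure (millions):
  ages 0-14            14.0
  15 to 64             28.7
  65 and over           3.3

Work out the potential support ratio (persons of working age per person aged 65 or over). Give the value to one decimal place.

Potential support ratio: 8.7

Potential support ratio = 28.7 / 3.3 = 8.7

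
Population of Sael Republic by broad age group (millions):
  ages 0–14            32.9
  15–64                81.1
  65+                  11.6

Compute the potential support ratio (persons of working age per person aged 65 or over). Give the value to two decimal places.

Potential support ratio: 6.99

Potential support ratio = 81.1 / 11.6 = 6.99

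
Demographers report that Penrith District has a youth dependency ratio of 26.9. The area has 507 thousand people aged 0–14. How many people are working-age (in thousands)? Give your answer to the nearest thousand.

Working-age: 1 885

Youth dependency ratio = youth / working-age × 100
26.9 = 507 / W × 100
⇒ 1 885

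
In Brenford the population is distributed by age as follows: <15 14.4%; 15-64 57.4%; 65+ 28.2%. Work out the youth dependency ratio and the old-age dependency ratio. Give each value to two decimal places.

Youth dependency ratio = 14.4 / 57.4 × 100 = 25.09
Old-age dependency ratio = 28.2 / 57.4 × 100 = 49.13

Youth dependency ratio: 25.09
Old-age dependency ratio: 49.13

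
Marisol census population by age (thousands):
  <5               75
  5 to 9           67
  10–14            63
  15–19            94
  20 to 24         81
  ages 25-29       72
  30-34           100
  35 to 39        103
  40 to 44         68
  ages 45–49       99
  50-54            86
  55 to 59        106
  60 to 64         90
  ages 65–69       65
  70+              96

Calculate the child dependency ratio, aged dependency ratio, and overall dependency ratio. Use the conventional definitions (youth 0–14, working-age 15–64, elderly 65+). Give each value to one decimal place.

0–14: 75 + 67 + 63 = 205
15–64: 94 + 81 + 72 + 100 + 103 + 68 + 99 + 86 + 106 + 90 = 899
65+: 65 + 96 = 161
Youth dependency ratio = 205 / 899 × 100 = 22.8
Old-age dependency ratio = 161 / 899 × 100 = 17.9
Total dependency ratio = (205 + 161) / 899 × 100 = 366 / 899 × 100 = 40.7

Youth dependency ratio: 22.8
Old-age dependency ratio: 17.9
Total dependency ratio: 40.7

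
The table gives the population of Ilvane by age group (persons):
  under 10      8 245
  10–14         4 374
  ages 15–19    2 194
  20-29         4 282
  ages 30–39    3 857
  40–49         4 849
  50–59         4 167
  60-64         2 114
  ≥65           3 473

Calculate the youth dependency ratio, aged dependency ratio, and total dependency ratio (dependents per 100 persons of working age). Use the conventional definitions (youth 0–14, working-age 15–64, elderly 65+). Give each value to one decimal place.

Youth dependency ratio: 58.8
Old-age dependency ratio: 16.2
Total dependency ratio: 75.0

0–14: 8 245 + 4 374 = 12 619
15–64: 2 194 + 4 282 + 3 857 + 4 849 + 4 167 + 2 114 = 21 463
65+: 3 473
Youth dependency ratio = 12 619 / 21 463 × 100 = 58.8
Old-age dependency ratio = 3 473 / 21 463 × 100 = 16.2
Total dependency ratio = (12 619 + 3 473) / 21 463 × 100 = 16 092 / 21 463 × 100 = 75.0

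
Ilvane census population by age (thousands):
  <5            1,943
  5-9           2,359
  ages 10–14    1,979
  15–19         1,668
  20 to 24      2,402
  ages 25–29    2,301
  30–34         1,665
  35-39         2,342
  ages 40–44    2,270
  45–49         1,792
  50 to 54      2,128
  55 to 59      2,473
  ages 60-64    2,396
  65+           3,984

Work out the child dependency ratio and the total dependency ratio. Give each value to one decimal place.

Youth dependency ratio: 29.3
Total dependency ratio: 47.9

0–14: 1,943 + 2,359 + 1,979 = 6,281
15–64: 1,668 + 2,402 + 2,301 + 1,665 + 2,342 + 2,270 + 1,792 + 2,128 + 2,473 + 2,396 = 21,437
65+: 3,984
Youth dependency ratio = 6,281 / 21,437 × 100 = 29.3
Total dependency ratio = (6,281 + 3,984) / 21,437 × 100 = 10,265 / 21,437 × 100 = 47.9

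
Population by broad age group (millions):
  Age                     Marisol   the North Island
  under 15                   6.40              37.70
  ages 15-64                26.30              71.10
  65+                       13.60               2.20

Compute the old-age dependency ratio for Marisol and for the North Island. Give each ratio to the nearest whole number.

Marisol: 52
the North Island: 3

Marisol: 13.60 / 26.30 × 100 = 52
the North Island: 2.20 / 71.10 × 100 = 3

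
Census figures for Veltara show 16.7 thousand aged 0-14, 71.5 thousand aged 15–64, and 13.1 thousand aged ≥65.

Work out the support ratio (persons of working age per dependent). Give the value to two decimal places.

Support ratio: 2.40

Support ratio = 71.5 / (16.7 + 13.1) = 71.5 / 29.8 = 2.40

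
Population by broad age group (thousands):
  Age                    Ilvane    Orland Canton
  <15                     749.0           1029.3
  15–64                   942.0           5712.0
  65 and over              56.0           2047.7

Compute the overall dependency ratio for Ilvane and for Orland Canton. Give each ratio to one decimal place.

Ilvane: 85.5
Orland Canton: 53.9

Ilvane: (749.0 + 56.0) / 942.0 × 100 = 805.0 / 942.0 × 100 = 85.5
Orland Canton: (1029.3 + 2047.7) / 5712.0 × 100 = 3077.0 / 5712.0 × 100 = 53.9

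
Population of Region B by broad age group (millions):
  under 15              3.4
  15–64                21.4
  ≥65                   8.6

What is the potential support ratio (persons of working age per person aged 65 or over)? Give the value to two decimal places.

Potential support ratio: 2.49

Potential support ratio = 21.4 / 8.6 = 2.49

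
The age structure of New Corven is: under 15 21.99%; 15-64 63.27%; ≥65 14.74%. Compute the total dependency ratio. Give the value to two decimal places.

Total dependency ratio: 58.05

Total dependency ratio = (21.99 + 14.74) / 63.27 × 100 = 36.73 / 63.27 × 100 = 58.05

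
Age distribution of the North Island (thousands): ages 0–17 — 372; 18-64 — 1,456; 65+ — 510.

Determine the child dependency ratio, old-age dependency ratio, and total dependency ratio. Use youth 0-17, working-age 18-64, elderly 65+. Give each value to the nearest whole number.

Youth dependency ratio: 26
Old-age dependency ratio: 35
Total dependency ratio: 61

Youth dependency ratio = 372 / 1,456 × 100 = 26
Old-age dependency ratio = 510 / 1,456 × 100 = 35
Total dependency ratio = (372 + 510) / 1,456 × 100 = 882 / 1,456 × 100 = 61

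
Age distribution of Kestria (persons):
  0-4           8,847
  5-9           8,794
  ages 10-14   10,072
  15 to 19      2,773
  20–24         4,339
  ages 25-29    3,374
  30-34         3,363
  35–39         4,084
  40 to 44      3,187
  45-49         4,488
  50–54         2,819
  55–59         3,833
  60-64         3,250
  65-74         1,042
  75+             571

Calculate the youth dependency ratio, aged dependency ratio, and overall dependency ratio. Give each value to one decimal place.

Youth dependency ratio: 78.0
Old-age dependency ratio: 4.5
Total dependency ratio: 82.6

0–14: 8,847 + 8,794 + 10,072 = 27,713
15–64: 2,773 + 4,339 + 3,374 + 3,363 + 4,084 + 3,187 + 4,488 + 2,819 + 3,833 + 3,250 = 35,510
65+: 1,042 + 571 = 1,613
Youth dependency ratio = 27,713 / 35,510 × 100 = 78.0
Old-age dependency ratio = 1,613 / 35,510 × 100 = 4.5
Total dependency ratio = (27,713 + 1,613) / 35,510 × 100 = 29,326 / 35,510 × 100 = 82.6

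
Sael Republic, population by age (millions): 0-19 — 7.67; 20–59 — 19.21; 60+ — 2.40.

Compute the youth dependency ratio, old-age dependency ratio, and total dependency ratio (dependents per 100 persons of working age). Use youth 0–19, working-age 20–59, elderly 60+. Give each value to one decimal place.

Youth dependency ratio = 7.67 / 19.21 × 100 = 39.9
Old-age dependency ratio = 2.40 / 19.21 × 100 = 12.5
Total dependency ratio = (7.67 + 2.40) / 19.21 × 100 = 10.07 / 19.21 × 100 = 52.4

Youth dependency ratio: 39.9
Old-age dependency ratio: 12.5
Total dependency ratio: 52.4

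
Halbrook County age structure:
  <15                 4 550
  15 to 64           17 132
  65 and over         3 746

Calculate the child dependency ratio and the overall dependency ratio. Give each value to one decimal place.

Youth dependency ratio = 4 550 / 17 132 × 100 = 26.6
Total dependency ratio = (4 550 + 3 746) / 17 132 × 100 = 8 296 / 17 132 × 100 = 48.4

Youth dependency ratio: 26.6
Total dependency ratio: 48.4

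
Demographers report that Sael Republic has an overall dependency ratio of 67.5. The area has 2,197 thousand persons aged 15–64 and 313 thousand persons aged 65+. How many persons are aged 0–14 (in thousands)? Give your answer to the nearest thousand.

Aged 0–14: 1,170

Total dependency ratio = (youth + elderly) / working-age × 100
67.5 = (Y + 313) / 2,197 × 100
⇒ 1,170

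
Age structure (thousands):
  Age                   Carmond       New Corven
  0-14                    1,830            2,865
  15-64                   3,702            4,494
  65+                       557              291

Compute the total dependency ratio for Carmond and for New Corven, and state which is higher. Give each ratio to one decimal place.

Carmond: (1,830 + 557) / 3,702 × 100 = 2,387 / 3,702 × 100 = 64.5
New Corven: (2,865 + 291) / 4,494 × 100 = 3,156 / 4,494 × 100 = 70.2

Carmond: 64.5
New Corven: 70.2
Higher: New Corven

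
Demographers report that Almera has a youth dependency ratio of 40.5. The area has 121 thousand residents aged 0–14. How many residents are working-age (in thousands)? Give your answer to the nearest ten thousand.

Youth dependency ratio = youth / working-age × 100
40.5 = 121 / W × 100
⇒ 300

Working-age: 300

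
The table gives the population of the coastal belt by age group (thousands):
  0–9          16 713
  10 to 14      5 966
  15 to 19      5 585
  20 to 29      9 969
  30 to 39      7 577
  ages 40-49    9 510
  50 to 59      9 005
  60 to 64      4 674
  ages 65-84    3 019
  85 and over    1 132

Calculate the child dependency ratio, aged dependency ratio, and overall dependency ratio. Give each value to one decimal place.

Youth dependency ratio: 49.0
Old-age dependency ratio: 9.0
Total dependency ratio: 57.9

0–14: 16 713 + 5 966 = 22 679
15–64: 5 585 + 9 969 + 7 577 + 9 510 + 9 005 + 4 674 = 46 320
65+: 3 019 + 1 132 = 4 151
Youth dependency ratio = 22 679 / 46 320 × 100 = 49.0
Old-age dependency ratio = 4 151 / 46 320 × 100 = 9.0
Total dependency ratio = (22 679 + 4 151) / 46 320 × 100 = 26 830 / 46 320 × 100 = 57.9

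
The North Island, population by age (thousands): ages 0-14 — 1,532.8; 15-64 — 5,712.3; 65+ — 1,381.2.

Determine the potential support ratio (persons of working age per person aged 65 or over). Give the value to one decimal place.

Potential support ratio: 4.1

Potential support ratio = 5,712.3 / 1,381.2 = 4.1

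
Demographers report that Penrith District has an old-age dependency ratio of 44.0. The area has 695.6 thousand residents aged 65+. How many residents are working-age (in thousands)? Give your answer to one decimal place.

Working-age: 1 580.9

Old-age dependency ratio = elderly / working-age × 100
44.0 = 695.6 / W × 100
⇒ 1 580.9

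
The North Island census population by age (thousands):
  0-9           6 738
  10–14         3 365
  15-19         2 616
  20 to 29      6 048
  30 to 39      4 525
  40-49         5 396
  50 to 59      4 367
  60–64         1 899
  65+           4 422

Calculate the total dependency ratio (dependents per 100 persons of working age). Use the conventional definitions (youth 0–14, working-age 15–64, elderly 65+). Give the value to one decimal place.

Total dependency ratio: 58.4

0–14: 6 738 + 3 365 = 10 103
15–64: 2 616 + 6 048 + 4 525 + 5 396 + 4 367 + 1 899 = 24 851
65+: 4 422
Total dependency ratio = (10 103 + 4 422) / 24 851 × 100 = 14 525 / 24 851 × 100 = 58.4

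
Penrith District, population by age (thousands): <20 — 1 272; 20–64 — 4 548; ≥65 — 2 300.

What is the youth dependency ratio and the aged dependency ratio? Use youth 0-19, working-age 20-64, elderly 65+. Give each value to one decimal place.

Youth dependency ratio = 1 272 / 4 548 × 100 = 28.0
Old-age dependency ratio = 2 300 / 4 548 × 100 = 50.6

Youth dependency ratio: 28.0
Old-age dependency ratio: 50.6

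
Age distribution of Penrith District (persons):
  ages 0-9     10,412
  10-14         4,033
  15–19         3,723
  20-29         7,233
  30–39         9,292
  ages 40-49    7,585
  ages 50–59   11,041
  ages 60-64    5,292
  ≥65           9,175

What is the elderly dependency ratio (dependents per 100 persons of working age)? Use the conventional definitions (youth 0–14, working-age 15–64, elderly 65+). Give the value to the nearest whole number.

Old-age dependency ratio: 21

0–14: 10,412 + 4,033 = 14,445
15–64: 3,723 + 7,233 + 9,292 + 7,585 + 11,041 + 5,292 = 44,166
65+: 9,175
Old-age dependency ratio = 9,175 / 44,166 × 100 = 21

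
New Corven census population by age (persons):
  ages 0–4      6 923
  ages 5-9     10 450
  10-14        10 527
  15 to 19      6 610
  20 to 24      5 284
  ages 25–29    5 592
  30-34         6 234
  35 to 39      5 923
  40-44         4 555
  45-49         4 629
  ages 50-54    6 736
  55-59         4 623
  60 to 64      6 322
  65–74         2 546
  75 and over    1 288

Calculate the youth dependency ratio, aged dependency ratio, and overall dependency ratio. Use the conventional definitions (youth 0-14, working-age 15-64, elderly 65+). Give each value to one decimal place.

Youth dependency ratio: 49.4
Old-age dependency ratio: 6.8
Total dependency ratio: 56.2

0–14: 6 923 + 10 450 + 10 527 = 27 900
15–64: 6 610 + 5 284 + 5 592 + 6 234 + 5 923 + 4 555 + 4 629 + 6 736 + 4 623 + 6 322 = 56 508
65+: 2 546 + 1 288 = 3 834
Youth dependency ratio = 27 900 / 56 508 × 100 = 49.4
Old-age dependency ratio = 3 834 / 56 508 × 100 = 6.8
Total dependency ratio = (27 900 + 3 834) / 56 508 × 100 = 31 734 / 56 508 × 100 = 56.2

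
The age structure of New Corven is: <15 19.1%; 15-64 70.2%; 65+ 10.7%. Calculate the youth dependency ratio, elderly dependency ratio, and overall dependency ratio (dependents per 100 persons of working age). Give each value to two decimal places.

Youth dependency ratio = 19.1 / 70.2 × 100 = 27.21
Old-age dependency ratio = 10.7 / 70.2 × 100 = 15.24
Total dependency ratio = (19.1 + 10.7) / 70.2 × 100 = 29.8 / 70.2 × 100 = 42.45

Youth dependency ratio: 27.21
Old-age dependency ratio: 15.24
Total dependency ratio: 42.45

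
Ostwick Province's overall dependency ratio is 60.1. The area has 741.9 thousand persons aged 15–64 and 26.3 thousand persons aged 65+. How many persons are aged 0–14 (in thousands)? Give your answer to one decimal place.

Total dependency ratio = (youth + elderly) / working-age × 100
60.1 = (Y + 26.3) / 741.9 × 100
⇒ 419.6

Aged 0–14: 419.6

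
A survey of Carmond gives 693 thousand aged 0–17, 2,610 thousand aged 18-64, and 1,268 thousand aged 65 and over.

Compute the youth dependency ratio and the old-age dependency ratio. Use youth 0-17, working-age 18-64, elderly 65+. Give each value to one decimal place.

Youth dependency ratio = 693 / 2,610 × 100 = 26.6
Old-age dependency ratio = 1,268 / 2,610 × 100 = 48.6

Youth dependency ratio: 26.6
Old-age dependency ratio: 48.6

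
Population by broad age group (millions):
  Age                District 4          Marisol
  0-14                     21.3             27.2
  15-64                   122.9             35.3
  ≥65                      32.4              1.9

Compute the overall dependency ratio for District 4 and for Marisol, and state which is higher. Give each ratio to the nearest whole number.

District 4: 44
Marisol: 82
Higher: Marisol

District 4: (21.3 + 32.4) / 122.9 × 100 = 53.7 / 122.9 × 100 = 44
Marisol: (27.2 + 1.9) / 35.3 × 100 = 29.1 / 35.3 × 100 = 82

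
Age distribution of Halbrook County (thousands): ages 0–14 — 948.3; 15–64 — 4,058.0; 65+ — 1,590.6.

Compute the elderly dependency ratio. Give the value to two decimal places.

Old-age dependency ratio = 1,590.6 / 4,058.0 × 100 = 39.20

Old-age dependency ratio: 39.20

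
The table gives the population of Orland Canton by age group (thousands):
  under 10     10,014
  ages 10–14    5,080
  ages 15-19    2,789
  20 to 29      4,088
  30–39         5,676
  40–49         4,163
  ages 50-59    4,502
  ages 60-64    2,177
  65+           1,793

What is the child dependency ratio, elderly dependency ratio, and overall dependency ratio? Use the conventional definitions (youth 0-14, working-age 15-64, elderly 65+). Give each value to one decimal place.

Youth dependency ratio: 64.5
Old-age dependency ratio: 7.7
Total dependency ratio: 72.2

0–14: 10,014 + 5,080 = 15,094
15–64: 2,789 + 4,088 + 5,676 + 4,163 + 4,502 + 2,177 = 23,395
65+: 1,793
Youth dependency ratio = 15,094 / 23,395 × 100 = 64.5
Old-age dependency ratio = 1,793 / 23,395 × 100 = 7.7
Total dependency ratio = (15,094 + 1,793) / 23,395 × 100 = 16,887 / 23,395 × 100 = 72.2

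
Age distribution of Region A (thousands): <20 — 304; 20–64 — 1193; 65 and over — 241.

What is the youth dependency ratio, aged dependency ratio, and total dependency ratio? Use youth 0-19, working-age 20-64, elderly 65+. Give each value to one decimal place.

Youth dependency ratio = 304 / 1193 × 100 = 25.5
Old-age dependency ratio = 241 / 1193 × 100 = 20.2
Total dependency ratio = (304 + 241) / 1193 × 100 = 545 / 1193 × 100 = 45.7

Youth dependency ratio: 25.5
Old-age dependency ratio: 20.2
Total dependency ratio: 45.7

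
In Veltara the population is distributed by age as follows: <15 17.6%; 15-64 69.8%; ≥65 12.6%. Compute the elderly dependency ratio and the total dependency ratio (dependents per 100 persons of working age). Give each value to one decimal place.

Old-age dependency ratio = 12.6 / 69.8 × 100 = 18.1
Total dependency ratio = (17.6 + 12.6) / 69.8 × 100 = 30.2 / 69.8 × 100 = 43.3

Old-age dependency ratio: 18.1
Total dependency ratio: 43.3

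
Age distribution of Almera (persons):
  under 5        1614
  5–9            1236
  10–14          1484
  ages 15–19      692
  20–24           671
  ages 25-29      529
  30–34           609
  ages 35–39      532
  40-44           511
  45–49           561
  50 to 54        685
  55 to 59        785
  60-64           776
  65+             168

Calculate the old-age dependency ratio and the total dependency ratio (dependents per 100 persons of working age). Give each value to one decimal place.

0–14: 1614 + 1236 + 1484 = 4334
15–64: 692 + 671 + 529 + 609 + 532 + 511 + 561 + 685 + 785 + 776 = 6351
65+: 168
Old-age dependency ratio = 168 / 6351 × 100 = 2.6
Total dependency ratio = (4334 + 168) / 6351 × 100 = 4502 / 6351 × 100 = 70.9

Old-age dependency ratio: 2.6
Total dependency ratio: 70.9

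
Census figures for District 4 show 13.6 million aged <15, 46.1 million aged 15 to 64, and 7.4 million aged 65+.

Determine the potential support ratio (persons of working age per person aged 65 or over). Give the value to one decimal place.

Potential support ratio: 6.2

Potential support ratio = 46.1 / 7.4 = 6.2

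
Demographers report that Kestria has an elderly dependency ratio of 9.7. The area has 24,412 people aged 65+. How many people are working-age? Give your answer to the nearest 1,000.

Working-age: 252,000

Old-age dependency ratio = elderly / working-age × 100
9.7 = 24,412 / W × 100
⇒ 252,000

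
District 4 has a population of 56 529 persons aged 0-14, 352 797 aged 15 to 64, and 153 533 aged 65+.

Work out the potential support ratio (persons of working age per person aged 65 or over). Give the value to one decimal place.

Potential support ratio: 2.3

Potential support ratio = 352 797 / 153 533 = 2.3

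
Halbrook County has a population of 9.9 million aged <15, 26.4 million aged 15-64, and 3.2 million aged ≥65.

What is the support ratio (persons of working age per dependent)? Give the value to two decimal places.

Support ratio: 2.02

Support ratio = 26.4 / (9.9 + 3.2) = 26.4 / 13.1 = 2.02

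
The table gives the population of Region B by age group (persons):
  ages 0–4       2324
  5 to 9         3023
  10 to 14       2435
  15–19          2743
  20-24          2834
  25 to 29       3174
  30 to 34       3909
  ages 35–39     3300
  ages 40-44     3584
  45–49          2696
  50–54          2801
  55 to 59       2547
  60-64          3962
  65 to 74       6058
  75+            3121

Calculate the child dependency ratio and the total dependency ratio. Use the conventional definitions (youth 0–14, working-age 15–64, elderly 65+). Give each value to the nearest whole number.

Youth dependency ratio: 25
Total dependency ratio: 54

0–14: 2324 + 3023 + 2435 = 7782
15–64: 2743 + 2834 + 3174 + 3909 + 3300 + 3584 + 2696 + 2801 + 2547 + 3962 = 31550
65+: 6058 + 3121 = 9179
Youth dependency ratio = 7782 / 31550 × 100 = 25
Total dependency ratio = (7782 + 9179) / 31550 × 100 = 16961 / 31550 × 100 = 54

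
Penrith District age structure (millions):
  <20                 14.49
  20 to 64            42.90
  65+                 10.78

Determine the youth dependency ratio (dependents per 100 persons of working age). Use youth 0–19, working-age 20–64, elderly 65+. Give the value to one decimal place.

Youth dependency ratio: 33.8

Youth dependency ratio = 14.49 / 42.90 × 100 = 33.8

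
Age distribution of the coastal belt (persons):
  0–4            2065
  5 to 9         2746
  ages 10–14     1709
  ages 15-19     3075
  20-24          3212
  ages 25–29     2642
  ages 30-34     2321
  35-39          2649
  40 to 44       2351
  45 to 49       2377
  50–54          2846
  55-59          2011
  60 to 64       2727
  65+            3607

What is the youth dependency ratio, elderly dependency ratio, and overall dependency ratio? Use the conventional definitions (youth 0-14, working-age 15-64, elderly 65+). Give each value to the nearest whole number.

Youth dependency ratio: 25
Old-age dependency ratio: 14
Total dependency ratio: 39

0–14: 2065 + 2746 + 1709 = 6520
15–64: 3075 + 3212 + 2642 + 2321 + 2649 + 2351 + 2377 + 2846 + 2011 + 2727 = 26211
65+: 3607
Youth dependency ratio = 6520 / 26211 × 100 = 25
Old-age dependency ratio = 3607 / 26211 × 100 = 14
Total dependency ratio = (6520 + 3607) / 26211 × 100 = 10127 / 26211 × 100 = 39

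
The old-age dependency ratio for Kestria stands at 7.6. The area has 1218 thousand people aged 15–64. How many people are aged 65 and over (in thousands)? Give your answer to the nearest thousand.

Aged 65 and over: 93

Old-age dependency ratio = elderly / working-age × 100
7.6 = E / 1218 × 100
⇒ 93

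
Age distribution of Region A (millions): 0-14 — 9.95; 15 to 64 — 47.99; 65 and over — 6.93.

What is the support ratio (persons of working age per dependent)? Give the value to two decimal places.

Support ratio = 47.99 / (9.95 + 6.93) = 47.99 / 16.88 = 2.84

Support ratio: 2.84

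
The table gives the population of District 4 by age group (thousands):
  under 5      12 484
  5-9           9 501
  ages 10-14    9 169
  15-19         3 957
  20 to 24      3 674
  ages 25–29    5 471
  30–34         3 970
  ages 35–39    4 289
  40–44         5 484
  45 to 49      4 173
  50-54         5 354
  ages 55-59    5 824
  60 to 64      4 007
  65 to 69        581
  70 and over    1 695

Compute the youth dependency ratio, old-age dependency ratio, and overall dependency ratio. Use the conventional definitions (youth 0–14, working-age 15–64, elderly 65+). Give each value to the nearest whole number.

Youth dependency ratio: 67
Old-age dependency ratio: 5
Total dependency ratio: 72

0–14: 12 484 + 9 501 + 9 169 = 31 154
15–64: 3 957 + 3 674 + 5 471 + 3 970 + 4 289 + 5 484 + 4 173 + 5 354 + 5 824 + 4 007 = 46 203
65+: 581 + 1 695 = 2 276
Youth dependency ratio = 31 154 / 46 203 × 100 = 67
Old-age dependency ratio = 2 276 / 46 203 × 100 = 5
Total dependency ratio = (31 154 + 2 276) / 46 203 × 100 = 33 430 / 46 203 × 100 = 72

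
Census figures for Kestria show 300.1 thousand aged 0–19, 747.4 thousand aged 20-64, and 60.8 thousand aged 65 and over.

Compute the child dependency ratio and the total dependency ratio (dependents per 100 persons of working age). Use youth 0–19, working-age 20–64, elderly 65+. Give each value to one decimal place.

Youth dependency ratio = 300.1 / 747.4 × 100 = 40.2
Total dependency ratio = (300.1 + 60.8) / 747.4 × 100 = 360.9 / 747.4 × 100 = 48.3

Youth dependency ratio: 40.2
Total dependency ratio: 48.3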